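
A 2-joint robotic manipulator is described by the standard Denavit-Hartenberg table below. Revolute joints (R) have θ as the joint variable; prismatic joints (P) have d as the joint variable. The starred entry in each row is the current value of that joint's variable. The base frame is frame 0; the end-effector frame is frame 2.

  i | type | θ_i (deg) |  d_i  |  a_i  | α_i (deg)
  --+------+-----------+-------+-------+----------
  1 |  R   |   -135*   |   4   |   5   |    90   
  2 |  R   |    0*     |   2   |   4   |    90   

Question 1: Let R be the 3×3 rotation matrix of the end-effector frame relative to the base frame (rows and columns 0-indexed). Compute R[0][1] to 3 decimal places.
End-effector y-axis (col 1 of R) = (-0.7071,0.7071,0.0000)
R[0][1] = -0.7071

-0.707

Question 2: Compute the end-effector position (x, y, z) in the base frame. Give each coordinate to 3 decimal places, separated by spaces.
-7.778 -4.950 4.000

after link 1: o_1 = (-3.5355, -3.5355, 4.0000)
after link 2: o_2 = (-7.7782, -4.9497, 4.0000)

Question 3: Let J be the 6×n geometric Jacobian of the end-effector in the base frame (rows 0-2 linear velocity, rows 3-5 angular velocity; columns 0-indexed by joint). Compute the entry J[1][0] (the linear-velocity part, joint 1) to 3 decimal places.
-7.778

axis z_0 = ẑ; lever o_n−o_0 = (-7.7782,-4.9497,4.0000)
cross product → J_v[:, 0] = (4.9497,-7.7782,0.0000)
J_ω[:, 0] = z_0
entry J[1][0] = -7.7782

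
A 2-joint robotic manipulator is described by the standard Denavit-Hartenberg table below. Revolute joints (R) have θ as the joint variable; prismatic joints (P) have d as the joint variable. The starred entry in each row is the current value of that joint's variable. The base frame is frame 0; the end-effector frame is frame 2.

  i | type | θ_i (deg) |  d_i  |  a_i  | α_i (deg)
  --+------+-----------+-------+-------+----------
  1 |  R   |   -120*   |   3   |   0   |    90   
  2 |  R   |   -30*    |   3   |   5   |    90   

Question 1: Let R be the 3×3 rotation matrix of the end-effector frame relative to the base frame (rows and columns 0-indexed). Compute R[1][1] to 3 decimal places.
0.500

End-effector y-axis (col 1 of R) = (-0.8660,0.5000,0.0000)
R[1][1] = 0.5000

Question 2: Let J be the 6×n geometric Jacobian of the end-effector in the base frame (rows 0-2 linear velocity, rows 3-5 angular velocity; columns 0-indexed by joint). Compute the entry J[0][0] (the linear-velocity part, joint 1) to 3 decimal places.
2.250

axis z_0 = ẑ; lever o_n−o_0 = (-4.7631,-2.2500,0.5000)
cross product → J_v[:, 0] = (2.2500,-4.7631,0.0000)
J_ω[:, 0] = z_0
entry J[0][0] = 2.2500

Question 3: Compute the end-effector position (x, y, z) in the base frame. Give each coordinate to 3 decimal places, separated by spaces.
-4.763 -2.250 0.500

after link 1: o_1 = (0.0000, 0.0000, 3.0000)
after link 2: o_2 = (-4.7631, -2.2500, 0.5000)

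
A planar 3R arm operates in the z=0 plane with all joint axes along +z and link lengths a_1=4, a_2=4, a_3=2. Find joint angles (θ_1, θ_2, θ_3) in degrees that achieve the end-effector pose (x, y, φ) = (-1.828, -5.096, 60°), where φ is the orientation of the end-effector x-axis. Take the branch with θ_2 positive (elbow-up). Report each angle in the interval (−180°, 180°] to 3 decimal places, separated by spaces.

wrist centre = target − a_3·(cos φ, sin φ) = (-2.8280, -6.8281)
cos θ_2 = (54.6199−4²−4²)/(2·4·4) = 0.7069; θ_2 = 45.0191° (elbow-up)
β = atan2(-6.8281,-2.8280) = -112.4981°; ψ = atan2(2.8294,6.8275) = 22.5096°
θ_1 = β − ψ = -135.0076°
θ_3 = φ − θ_1 − θ_2 = 149.9885° (wrapped to (-180°,180°])

-135.008 45.019 149.988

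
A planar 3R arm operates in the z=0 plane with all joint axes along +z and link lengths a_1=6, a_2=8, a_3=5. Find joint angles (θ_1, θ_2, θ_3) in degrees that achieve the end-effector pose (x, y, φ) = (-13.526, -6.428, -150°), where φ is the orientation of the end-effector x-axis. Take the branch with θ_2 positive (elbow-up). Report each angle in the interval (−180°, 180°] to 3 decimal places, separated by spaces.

wrist centre = target − a_3·(cos φ, sin φ) = (-9.1959, -3.9280)
cos θ_2 = (99.9933−6²−8²)/(2·6·8) = -0.0001; θ_2 = 90.0040° (elbow-up)
β = atan2(-3.9280,-9.1959) = -156.8703°; ψ = atan2(8.0000,5.9994) = 53.1327°
θ_1 = β − ψ = -210.0030°
θ_3 = φ − θ_1 − θ_2 = -30.0010° (wrapped to (-180°,180°])

149.997 90.004 -30.001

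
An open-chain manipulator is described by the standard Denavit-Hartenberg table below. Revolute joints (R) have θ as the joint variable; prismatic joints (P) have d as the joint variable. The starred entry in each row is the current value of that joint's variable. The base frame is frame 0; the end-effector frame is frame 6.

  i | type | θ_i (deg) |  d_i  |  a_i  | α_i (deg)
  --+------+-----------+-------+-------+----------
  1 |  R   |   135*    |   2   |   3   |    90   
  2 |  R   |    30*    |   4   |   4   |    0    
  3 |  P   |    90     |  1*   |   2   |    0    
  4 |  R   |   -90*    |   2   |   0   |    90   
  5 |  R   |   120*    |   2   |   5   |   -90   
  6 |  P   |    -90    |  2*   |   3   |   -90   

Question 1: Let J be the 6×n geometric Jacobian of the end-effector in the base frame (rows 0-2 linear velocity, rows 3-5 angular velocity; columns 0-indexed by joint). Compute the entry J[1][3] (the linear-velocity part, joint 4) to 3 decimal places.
axis z_3 = (0.7071,0.7071,0.0000); lever o_n−o_3 = (4.5928,2.9451,-6.4462)
cross product → J_v[:, 3] = (-4.5581,4.5581,-1.1651)
J_ω[:, 3] = z_3
entry J[1][3] = 4.5581

4.558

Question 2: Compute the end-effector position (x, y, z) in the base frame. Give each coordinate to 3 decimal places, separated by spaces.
4.265 10.344 -0.714

after link 1: o_1 = (-2.1213, 2.1213, 2.0000)
after link 2: o_2 = (-1.7424, 7.3992, 4.0000)
after link 3: o_3 = (-0.3282, 7.3992, 5.7321)
after link 4: o_4 = (1.0860, 8.8135, 5.7321)
after link 5: o_5 = (4.9717, 11.0515, 2.7500)
after link 6: o_6 = (4.2646, 10.3444, -0.7141)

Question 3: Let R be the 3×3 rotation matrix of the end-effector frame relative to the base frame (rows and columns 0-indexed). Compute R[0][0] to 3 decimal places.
End-effector x-axis (col 0 of R) = (-0.3536,0.3536,-0.8660)
R[0][0] = -0.3536

-0.354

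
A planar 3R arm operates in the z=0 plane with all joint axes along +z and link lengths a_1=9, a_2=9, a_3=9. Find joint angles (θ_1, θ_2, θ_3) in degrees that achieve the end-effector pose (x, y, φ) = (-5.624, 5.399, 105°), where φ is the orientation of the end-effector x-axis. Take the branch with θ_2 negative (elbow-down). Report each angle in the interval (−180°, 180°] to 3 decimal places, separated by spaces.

wrist centre = target − a_3·(cos φ, sin φ) = (-3.2946, -3.2943)
cos θ_2 = (21.7072−9²−9²)/(2·9·9) = -0.8660; θ_2 = -149.9977° (elbow-down)
β = atan2(-3.2943,-3.2946) = -135.0026°; ψ = atan2(-4.5003,1.2060) = -74.9988°
θ_1 = β − ψ = -60.0037°
θ_3 = φ − θ_1 − θ_2 = -44.9986° (wrapped to (-180°,180°])

-60.004 -149.998 -44.999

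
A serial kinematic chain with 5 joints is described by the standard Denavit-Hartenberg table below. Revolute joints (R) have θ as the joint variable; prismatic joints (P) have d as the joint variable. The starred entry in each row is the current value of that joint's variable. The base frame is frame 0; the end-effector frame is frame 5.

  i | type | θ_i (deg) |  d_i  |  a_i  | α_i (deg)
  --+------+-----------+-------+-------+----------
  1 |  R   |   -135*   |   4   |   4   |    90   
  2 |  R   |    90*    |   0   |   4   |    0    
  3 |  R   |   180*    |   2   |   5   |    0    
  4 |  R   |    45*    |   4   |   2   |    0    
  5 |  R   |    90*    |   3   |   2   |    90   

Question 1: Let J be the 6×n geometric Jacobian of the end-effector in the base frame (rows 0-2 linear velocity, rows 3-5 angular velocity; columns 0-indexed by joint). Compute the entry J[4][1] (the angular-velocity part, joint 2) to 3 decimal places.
0.707

axis z_1 = (-0.7071,0.7071,0.0000); lever o_n−o_1 = (-8.3640,4.3640,-1.0000)
cross product → J_v[:, 1] = (-0.7071,-0.7071,2.8284)
J_ω[:, 1] = z_1
entry J[4][1] = 0.7071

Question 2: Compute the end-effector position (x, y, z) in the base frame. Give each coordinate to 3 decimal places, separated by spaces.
after link 1: o_1 = (-2.8284, -2.8284, 4.0000)
after link 2: o_2 = (-2.8284, -2.8284, 8.0000)
after link 3: o_3 = (-4.2426, -1.4142, 3.0000)
after link 4: o_4 = (-8.0711, 0.4142, 1.5858)
after link 5: o_5 = (-11.1924, 1.5355, 3.0000)

-11.192 1.536 3.000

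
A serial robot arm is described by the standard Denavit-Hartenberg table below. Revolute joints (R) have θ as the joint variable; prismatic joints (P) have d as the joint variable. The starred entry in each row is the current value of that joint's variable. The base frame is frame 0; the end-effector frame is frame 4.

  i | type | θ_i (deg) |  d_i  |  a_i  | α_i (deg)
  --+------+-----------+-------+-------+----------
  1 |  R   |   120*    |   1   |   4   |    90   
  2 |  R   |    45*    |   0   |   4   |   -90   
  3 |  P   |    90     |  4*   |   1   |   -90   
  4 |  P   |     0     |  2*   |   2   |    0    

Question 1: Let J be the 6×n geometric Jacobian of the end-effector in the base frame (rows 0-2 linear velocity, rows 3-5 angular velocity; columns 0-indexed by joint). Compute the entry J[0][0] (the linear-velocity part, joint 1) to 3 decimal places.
axis z_0 = ẑ; lever o_n−o_0 = (-3.8910,0.7394,5.2426)
cross product → J_v[:, 0] = (-0.7394,-3.8910,0.0000)
J_ω[:, 0] = z_0
entry J[0][0] = -0.7394

-0.739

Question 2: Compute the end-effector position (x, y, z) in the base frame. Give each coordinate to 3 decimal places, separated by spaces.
after link 1: o_1 = (-2.0000, 3.4641, 1.0000)
after link 2: o_2 = (-3.4142, 5.9136, 3.8284)
after link 3: o_3 = (-2.8660, 2.9641, 6.6569)
after link 4: o_4 = (-3.8910, 0.7394, 5.2426)

-3.891 0.739 5.243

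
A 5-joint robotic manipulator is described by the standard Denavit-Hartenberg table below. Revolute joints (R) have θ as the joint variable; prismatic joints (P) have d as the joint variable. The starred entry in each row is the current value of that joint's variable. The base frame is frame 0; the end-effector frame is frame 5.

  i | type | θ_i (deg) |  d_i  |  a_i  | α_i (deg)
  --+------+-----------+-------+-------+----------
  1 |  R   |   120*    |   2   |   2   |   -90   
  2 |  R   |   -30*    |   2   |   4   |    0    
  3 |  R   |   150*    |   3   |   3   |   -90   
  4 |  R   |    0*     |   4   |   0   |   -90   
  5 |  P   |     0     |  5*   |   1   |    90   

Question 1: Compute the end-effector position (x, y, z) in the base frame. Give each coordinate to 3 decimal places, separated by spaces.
after link 1: o_1 = (-1.0000, 1.7321, 2.0000)
after link 2: o_2 = (-4.4641, 3.7321, 4.0000)
after link 3: o_3 = (-6.3122, 0.9330, 1.4019)
after link 4: o_4 = (-4.5801, -2.0670, 3.4019)
after link 5: o_5 = (0.0000, -0.0000, 2.5359)

0.000 -0.000 2.536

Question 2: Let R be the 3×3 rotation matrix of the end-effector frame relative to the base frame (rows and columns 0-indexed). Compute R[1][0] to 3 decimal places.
-0.433

End-effector x-axis (col 0 of R) = (0.2500,-0.4330,-0.8660)
R[1][0] = -0.4330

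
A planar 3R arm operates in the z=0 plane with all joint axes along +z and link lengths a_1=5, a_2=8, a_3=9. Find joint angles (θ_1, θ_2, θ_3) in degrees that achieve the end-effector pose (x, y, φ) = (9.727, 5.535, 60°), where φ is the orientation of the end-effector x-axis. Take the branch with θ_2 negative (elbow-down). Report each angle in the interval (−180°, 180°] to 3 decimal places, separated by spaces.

73.255 -135.006 121.751

wrist centre = target − a_3·(cos φ, sin φ) = (5.2270, -2.2592)
cos θ_2 = (32.4256−5²−8²)/(2·5·8) = -0.7072; θ_2 = -135.0059° (elbow-down)
β = atan2(-2.2592,5.2270) = -23.3751°; ψ = atan2(-5.6563,-0.6574) = -96.6298°
θ_1 = β − ψ = 73.2547°
θ_3 = φ − θ_1 − θ_2 = 121.7512° (wrapped to (-180°,180°])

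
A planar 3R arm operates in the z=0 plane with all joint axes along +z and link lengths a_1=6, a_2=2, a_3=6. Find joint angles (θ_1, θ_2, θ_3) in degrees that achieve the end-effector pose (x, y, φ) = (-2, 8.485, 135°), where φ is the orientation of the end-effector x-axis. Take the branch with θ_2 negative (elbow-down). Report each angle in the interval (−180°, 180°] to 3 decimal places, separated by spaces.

wrist centre = target − a_3·(cos φ, sin φ) = (2.2426, 4.2424)
cos θ_2 = (23.0270−6²−2²)/(2·6·2) = -0.7072; θ_2 = -135.0081° (elbow-down)
β = atan2(4.2424,2.2426) = 62.1377°; ψ = atan2(-1.4140,4.5856) = -17.1377°
θ_1 = β − ψ = 79.2754°
θ_3 = φ − θ_1 − θ_2 = -169.2673° (wrapped to (-180°,180°])

79.275 -135.008 -169.267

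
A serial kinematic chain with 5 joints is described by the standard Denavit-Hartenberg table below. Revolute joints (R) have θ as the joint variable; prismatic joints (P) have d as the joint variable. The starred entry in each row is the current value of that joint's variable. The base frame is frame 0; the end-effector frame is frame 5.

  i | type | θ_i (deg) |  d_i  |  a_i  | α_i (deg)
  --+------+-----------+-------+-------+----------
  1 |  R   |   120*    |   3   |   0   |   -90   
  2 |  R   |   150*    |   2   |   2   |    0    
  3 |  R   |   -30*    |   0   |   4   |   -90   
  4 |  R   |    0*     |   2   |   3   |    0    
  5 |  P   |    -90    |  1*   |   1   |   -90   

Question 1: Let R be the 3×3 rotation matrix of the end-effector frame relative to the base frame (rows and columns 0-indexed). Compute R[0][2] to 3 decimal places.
End-effector z-axis (col 2 of R) = (0.2500,-0.4330,-0.8660)
R[0][2] = 0.2500

0.250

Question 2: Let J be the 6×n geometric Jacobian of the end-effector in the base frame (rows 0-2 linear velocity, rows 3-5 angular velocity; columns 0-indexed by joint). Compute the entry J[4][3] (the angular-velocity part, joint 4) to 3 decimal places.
-0.750

axis z_3 = (0.4330,-0.7500,0.5000); lever o_n−o_3 = (1.1830,-4.0490,-1.0981)
cross product → J_v[:, 3] = (2.8481,1.0670,-0.8660)
J_ω[:, 3] = z_3
entry J[4][3] = -0.7500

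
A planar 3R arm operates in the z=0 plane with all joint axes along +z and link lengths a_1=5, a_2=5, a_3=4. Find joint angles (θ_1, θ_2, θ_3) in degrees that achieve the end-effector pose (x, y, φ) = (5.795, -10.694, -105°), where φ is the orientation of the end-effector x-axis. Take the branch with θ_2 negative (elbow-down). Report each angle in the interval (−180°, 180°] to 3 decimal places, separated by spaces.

wrist centre = target − a_3·(cos φ, sin φ) = (6.8303, -6.8303)
cos θ_2 = (93.3056−5²−5²)/(2·5·5) = 0.8661; θ_2 = -29.9900° (elbow-down)
β = atan2(-6.8303,6.8303) = -45.0001°; ψ = atan2(-2.4992,9.3306) = -14.9950°
θ_1 = β − ψ = -30.0051°
θ_3 = φ − θ_1 − θ_2 = -45.0049° (wrapped to (-180°,180°])

-30.005 -29.990 -45.005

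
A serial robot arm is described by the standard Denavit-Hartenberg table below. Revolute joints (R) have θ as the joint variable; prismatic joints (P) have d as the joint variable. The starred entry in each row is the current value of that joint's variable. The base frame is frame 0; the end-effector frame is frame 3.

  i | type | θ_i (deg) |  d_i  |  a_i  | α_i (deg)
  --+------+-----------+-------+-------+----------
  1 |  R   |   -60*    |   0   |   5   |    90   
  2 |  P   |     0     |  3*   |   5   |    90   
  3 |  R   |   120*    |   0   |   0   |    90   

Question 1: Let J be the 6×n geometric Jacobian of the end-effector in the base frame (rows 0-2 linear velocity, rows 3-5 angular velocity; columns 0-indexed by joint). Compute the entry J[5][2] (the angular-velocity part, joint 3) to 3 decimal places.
axis z_2 = (-0.0000,-0.0000,-1.0000); lever o_n−o_2 = (0.0000,0.0000,0.0000)
cross product → J_v[:, 2] = (0.0000,0.0000,0.0000)
J_ω[:, 2] = z_2
entry J[5][2] = -1.0000

-1.000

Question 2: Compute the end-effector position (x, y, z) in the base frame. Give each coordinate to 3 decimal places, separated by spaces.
after link 1: o_1 = (2.5000, -4.3301, 0.0000)
after link 2: o_2 = (2.4019, -10.1603, 0.0000)
after link 3: o_3 = (2.4019, -10.1603, 0.0000)

2.402 -10.160 0.000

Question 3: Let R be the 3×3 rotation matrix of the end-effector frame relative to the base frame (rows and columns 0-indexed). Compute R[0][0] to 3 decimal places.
End-effector x-axis (col 0 of R) = (-1.0000,-0.0000,0.0000)
R[0][0] = -1.0000

-1.000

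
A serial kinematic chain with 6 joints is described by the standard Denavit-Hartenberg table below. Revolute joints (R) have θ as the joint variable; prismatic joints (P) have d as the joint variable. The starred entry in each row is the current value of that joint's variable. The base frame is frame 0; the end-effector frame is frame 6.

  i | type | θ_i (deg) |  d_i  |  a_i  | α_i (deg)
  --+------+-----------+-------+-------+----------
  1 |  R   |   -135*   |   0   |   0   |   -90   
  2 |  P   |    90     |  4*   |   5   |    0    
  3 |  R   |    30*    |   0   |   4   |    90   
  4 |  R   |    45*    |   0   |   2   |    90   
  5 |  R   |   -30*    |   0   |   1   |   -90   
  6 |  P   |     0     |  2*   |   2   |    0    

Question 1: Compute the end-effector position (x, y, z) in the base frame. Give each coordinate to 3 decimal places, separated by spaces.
8.299 -2.956 -12.008

after link 1: o_1 = (0.0000, 0.0000, 0.0000)
after link 2: o_2 = (2.8284, -2.8284, -5.0000)
after link 3: o_3 = (4.2426, -1.4142, -8.4641)
after link 4: o_4 = (5.7426, -1.9142, -9.6888)
after link 5: o_5 = (6.6983, -1.8245, -9.9692)
after link 6: o_6 = (8.2991, -2.9558, -12.0082)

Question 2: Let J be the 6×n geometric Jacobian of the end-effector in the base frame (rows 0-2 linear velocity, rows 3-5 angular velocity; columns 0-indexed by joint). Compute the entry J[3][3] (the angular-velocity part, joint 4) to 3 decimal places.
axis z_3 = (-0.6124,-0.6124,-0.5000); lever o_n−o_3 = (4.0565,-1.5416,-3.5441)
cross product → J_v[:, 3] = (1.3995,-4.1986,3.4281)
J_ω[:, 3] = z_3
entry J[3][3] = -0.6124

-0.612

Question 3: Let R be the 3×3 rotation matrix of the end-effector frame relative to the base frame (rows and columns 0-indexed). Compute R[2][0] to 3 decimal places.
End-effector x-axis (col 0 of R) = (0.9557,0.0897,-0.2803)
R[2][0] = -0.2803

-0.280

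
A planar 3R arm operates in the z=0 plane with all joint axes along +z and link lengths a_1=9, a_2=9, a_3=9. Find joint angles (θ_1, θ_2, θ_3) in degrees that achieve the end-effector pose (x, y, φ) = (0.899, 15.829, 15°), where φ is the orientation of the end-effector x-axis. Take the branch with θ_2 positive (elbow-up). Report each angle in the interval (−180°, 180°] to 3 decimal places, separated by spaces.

wrist centre = target − a_3·(cos φ, sin φ) = (-7.7943, 13.4996)
cos θ_2 = (242.9916−9²−9²)/(2·9·9) = 0.4999; θ_2 = 60.0034° (elbow-up)
β = atan2(13.4996,-7.7943) = 120.0010°; ψ = atan2(7.7945,13.4995) = 30.0017°
θ_1 = β − ψ = 89.9993°
θ_3 = φ − θ_1 − θ_2 = -135.0027° (wrapped to (-180°,180°])

89.999 60.003 -135.003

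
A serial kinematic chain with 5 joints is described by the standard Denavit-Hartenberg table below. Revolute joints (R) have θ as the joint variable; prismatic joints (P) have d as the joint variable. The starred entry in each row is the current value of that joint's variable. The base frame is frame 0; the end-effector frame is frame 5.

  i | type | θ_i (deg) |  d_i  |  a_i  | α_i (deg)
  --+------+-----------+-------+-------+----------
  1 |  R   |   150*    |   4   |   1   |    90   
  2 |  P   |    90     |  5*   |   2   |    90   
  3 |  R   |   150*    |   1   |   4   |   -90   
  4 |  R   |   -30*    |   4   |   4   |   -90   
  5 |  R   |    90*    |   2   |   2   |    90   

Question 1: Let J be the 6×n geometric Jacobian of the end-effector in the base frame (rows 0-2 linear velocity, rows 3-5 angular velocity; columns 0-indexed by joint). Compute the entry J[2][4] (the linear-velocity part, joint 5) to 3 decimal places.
axis z_4 = (0.8750,-0.2165,-0.4330); lever o_n−o_4 = (2.6160,1.0670,0.1340)
cross product → J_v[:, 4] = (0.4330,-1.2500,1.5000)
J_ω[:, 4] = z_4
entry J[2][4] = 1.5000

1.500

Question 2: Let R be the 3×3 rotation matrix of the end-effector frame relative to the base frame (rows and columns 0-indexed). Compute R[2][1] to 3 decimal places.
End-effector y-axis (col 1 of R) = (0.8750,-0.2165,-0.4330)
R[2][1] = -0.4330

-0.433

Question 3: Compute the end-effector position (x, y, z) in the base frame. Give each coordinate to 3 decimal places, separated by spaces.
after link 1: o_1 = (-0.8660, 0.5000, 4.0000)
after link 2: o_2 = (1.6340, 4.8301, 6.0000)
after link 3: o_3 = (1.7679, 7.0622, 2.5359)
after link 4: o_4 = (-0.8301, 6.5622, -2.4641)
after link 5: o_5 = (1.7859, 7.6292, -2.3301)

1.786 7.629 -2.330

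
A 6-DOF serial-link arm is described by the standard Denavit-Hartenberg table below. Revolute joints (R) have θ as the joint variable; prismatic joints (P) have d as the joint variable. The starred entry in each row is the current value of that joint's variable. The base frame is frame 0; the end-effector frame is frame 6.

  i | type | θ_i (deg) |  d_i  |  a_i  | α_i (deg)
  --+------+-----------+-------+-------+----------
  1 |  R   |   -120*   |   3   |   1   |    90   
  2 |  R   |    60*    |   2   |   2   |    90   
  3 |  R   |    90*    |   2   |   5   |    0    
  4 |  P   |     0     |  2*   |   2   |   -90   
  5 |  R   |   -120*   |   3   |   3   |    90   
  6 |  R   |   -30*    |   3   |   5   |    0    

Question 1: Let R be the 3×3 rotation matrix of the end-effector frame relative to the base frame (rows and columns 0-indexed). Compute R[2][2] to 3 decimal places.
End-effector z-axis (col 2 of R) = (0.9665,-0.0580,0.2500)
R[2][2] = 0.2500

0.250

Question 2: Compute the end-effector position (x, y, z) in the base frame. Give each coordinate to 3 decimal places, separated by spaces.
-7.077 -6.783 -0.125

after link 1: o_1 = (-0.5000, -0.8660, 3.0000)
after link 2: o_2 = (-2.7321, -0.7321, 4.7321)
after link 3: o_3 = (-7.9282, 0.2679, 3.7321)
after link 4: o_4 = (-10.5263, -0.2321, 2.7321)
after link 5: o_5 = (-9.6022, -1.6316, -1.1651)
after link 6: o_6 = (-7.0765, -6.7832, -0.1250)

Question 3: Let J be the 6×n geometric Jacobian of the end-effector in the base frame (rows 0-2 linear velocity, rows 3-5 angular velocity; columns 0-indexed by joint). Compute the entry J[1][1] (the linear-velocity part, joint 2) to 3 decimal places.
-2.706

axis z_1 = (-0.8660,0.5000,0.0000); lever o_n−o_1 = (-6.5765,-5.9171,-3.1250)
cross product → J_v[:, 1] = (-1.5625,-2.7063,8.4127)
J_ω[:, 1] = z_1
entry J[1][1] = -2.7063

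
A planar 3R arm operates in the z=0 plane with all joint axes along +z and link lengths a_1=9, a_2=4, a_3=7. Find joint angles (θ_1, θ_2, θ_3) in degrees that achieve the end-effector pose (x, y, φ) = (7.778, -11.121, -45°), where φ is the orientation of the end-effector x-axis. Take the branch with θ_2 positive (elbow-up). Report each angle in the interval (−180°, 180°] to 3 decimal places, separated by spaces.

wrist centre = target − a_3·(cos φ, sin φ) = (2.8283, -6.1713)
cos θ_2 = (46.0834−9²−4²)/(2·9·4) = -0.7072; θ_2 = 135.0056° (elbow-up)
β = atan2(-6.1713,2.8283) = -65.3783°; ψ = atan2(2.8282,6.1713) = 24.6208°
θ_1 = β − ψ = -89.9991°
θ_3 = φ − θ_1 − θ_2 = -90.0065° (wrapped to (-180°,180°])

-89.999 135.006 -90.006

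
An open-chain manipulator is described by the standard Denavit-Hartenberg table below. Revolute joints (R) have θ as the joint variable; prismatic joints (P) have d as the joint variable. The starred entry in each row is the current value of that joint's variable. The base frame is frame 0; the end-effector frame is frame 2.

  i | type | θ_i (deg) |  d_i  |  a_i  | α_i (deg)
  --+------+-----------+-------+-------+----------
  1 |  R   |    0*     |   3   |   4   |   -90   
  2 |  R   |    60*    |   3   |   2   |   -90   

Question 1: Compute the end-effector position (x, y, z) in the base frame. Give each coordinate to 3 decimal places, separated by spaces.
after link 1: o_1 = (4.0000, 0.0000, 3.0000)
after link 2: o_2 = (5.0000, 3.0000, 1.2679)

5.000 3.000 1.268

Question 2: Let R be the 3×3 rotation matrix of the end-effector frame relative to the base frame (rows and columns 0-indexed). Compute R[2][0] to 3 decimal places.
-0.866

End-effector x-axis (col 0 of R) = (0.5000,0.0000,-0.8660)
R[2][0] = -0.8660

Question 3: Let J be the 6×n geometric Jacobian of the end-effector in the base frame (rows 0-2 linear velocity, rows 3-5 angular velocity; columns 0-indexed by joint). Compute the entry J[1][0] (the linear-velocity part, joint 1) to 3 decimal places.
5.000

axis z_0 = ẑ; lever o_n−o_0 = (5.0000,3.0000,1.2679)
cross product → J_v[:, 0] = (-3.0000,5.0000,0.0000)
J_ω[:, 0] = z_0
entry J[1][0] = 5.0000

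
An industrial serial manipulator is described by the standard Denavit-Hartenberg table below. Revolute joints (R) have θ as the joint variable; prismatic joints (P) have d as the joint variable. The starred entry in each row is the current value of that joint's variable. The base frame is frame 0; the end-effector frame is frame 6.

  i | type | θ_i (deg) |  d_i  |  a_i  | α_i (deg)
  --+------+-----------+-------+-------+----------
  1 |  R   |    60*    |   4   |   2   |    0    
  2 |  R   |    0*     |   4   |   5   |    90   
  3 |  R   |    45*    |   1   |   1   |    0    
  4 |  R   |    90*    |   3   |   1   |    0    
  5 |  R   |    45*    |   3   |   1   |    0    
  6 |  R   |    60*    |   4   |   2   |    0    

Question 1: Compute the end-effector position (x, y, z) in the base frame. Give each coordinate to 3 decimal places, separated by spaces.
after link 1: o_1 = (1.0000, 1.7321, 4.0000)
after link 2: o_2 = (3.5000, 6.0622, 8.0000)
after link 3: o_3 = (4.7196, 6.1746, 8.7071)
after link 4: o_4 = (6.9641, 4.0622, 9.4142)
after link 5: o_5 = (9.0622, 1.6962, 9.4142)
after link 6: o_6 = (12.0263, -1.1699, 7.6822)

12.026 -1.170 7.682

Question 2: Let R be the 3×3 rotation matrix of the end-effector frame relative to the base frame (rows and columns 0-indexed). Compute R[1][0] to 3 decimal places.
End-effector x-axis (col 0 of R) = (-0.2500,-0.4330,-0.8660)
R[1][0] = -0.4330

-0.433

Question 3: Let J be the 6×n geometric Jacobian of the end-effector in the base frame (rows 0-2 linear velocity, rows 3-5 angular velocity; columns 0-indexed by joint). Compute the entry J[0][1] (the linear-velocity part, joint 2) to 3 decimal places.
axis z_1 = (0.0000,0.0000,1.0000); lever o_n−o_1 = (11.0263,-2.9019,3.6822)
cross product → J_v[:, 1] = (2.9019,11.0263,-0.0000)
J_ω[:, 1] = z_1
entry J[0][1] = 2.9019

2.902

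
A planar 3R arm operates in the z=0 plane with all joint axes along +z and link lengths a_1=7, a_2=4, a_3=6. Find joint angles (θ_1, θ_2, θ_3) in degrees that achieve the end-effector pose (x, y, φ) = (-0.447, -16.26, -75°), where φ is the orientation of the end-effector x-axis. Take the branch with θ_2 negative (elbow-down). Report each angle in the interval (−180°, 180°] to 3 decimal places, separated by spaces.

wrist centre = target − a_3·(cos φ, sin φ) = (-1.9999, -10.4644)
cos θ_2 = (113.5043−7²−4²)/(2·7·4) = 0.8661; θ_2 = -29.9860° (elbow-down)
β = atan2(-10.4644,-1.9999) = -100.8196°; ψ = atan2(-1.9992,10.4646) = -10.8155°
θ_1 = β − ψ = -90.0042°
θ_3 = φ − θ_1 − θ_2 = 44.9902° (wrapped to (-180°,180°])

-90.004 -29.986 44.990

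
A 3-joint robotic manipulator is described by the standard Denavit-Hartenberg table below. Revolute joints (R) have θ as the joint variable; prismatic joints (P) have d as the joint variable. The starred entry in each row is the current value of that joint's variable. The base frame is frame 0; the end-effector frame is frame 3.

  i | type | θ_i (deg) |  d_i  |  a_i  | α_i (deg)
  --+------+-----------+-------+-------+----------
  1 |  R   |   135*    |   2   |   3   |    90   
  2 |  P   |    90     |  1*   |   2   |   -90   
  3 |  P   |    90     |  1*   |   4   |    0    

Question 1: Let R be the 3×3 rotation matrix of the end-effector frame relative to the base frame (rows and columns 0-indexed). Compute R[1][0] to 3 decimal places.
End-effector x-axis (col 0 of R) = (-0.7071,-0.7071,0.0000)
R[1][0] = -0.7071

-0.707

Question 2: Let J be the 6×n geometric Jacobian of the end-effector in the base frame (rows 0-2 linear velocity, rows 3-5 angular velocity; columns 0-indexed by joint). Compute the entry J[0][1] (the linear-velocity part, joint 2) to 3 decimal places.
0.707

prismatic axis z_1 = (0.7071,0.7071,0.0000)
J_v[:, 1] = z_1; J_ω[:, 1] = (0,0,0)
entry J[0][1] = 0.7071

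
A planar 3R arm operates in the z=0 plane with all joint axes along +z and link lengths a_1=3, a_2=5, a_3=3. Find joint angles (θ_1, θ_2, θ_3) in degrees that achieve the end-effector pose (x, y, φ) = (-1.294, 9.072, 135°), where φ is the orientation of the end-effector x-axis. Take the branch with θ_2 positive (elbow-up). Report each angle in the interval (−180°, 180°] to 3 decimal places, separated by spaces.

wrist centre = target − a_3·(cos φ, sin φ) = (0.8273, 6.9507)
cos θ_2 = (48.9964−3²−5²)/(2·3·5) = 0.4999; θ_2 = 60.0079° (elbow-up)
β = atan2(6.9507,0.8273) = 83.2122°; ψ = atan2(4.3305,5.4994) = 38.2185°
θ_1 = β − ψ = 44.9937°
θ_3 = φ − θ_1 − θ_2 = 29.9984° (wrapped to (-180°,180°])

44.994 60.008 29.998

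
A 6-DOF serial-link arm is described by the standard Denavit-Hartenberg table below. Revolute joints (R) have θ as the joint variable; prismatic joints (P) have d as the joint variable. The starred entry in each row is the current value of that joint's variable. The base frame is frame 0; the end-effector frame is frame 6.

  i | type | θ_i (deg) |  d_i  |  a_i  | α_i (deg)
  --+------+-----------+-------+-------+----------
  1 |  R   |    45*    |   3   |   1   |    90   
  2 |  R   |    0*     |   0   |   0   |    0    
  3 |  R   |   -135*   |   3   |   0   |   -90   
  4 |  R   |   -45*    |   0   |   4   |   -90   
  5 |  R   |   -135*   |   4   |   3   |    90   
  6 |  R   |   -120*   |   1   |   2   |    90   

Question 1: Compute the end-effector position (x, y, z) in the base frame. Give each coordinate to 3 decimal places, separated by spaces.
after link 1: o_1 = (0.7071, 0.7071, 3.0000)
after link 2: o_2 = (0.7071, 0.7071, 3.0000)
after link 3: o_3 = (2.8284, -1.4142, 3.0000)
after link 4: o_4 = (3.4142, -4.8284, 1.0000)
after link 5: o_5 = (0.7500, -1.3713, -1.4393)
after link 6: o_6 = (1.5213, -2.3321, 0.4267)

1.521 -2.332 0.427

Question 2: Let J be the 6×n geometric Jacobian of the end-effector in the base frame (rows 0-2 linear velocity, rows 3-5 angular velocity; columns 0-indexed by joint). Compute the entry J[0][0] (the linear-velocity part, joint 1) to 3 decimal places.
2.332

axis z_0 = ẑ; lever o_n−o_0 = (1.5213,-2.3321,0.4267)
cross product → J_v[:, 0] = (2.3321,1.5213,-0.0000)
J_ω[:, 0] = z_0
entry J[0][0] = 2.3321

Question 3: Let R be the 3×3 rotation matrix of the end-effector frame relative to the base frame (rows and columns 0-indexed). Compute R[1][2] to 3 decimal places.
End-effector z-axis (col 2 of R) = (-0.6433,-0.7557,-0.1232)
R[1][2] = -0.7557

-0.756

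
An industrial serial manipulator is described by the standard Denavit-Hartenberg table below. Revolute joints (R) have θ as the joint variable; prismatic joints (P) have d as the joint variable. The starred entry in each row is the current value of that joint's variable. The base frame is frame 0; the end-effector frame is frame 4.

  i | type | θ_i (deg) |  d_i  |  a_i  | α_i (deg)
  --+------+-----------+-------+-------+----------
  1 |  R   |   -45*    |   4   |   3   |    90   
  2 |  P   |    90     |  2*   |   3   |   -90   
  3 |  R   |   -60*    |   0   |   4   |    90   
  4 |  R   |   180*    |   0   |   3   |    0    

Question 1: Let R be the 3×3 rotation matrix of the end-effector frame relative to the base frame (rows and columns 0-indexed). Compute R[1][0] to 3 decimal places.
0.612

End-effector x-axis (col 0 of R) = (0.6124,0.6124,-0.5000)
R[1][0] = 0.6124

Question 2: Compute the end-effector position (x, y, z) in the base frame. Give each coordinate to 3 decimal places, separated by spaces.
0.095 -4.148 7.500

after link 1: o_1 = (2.1213, -2.1213, 4.0000)
after link 2: o_2 = (0.7071, -3.5355, 7.0000)
after link 3: o_3 = (-1.7424, -5.9850, 9.0000)
after link 4: o_4 = (0.0947, -4.1479, 7.5000)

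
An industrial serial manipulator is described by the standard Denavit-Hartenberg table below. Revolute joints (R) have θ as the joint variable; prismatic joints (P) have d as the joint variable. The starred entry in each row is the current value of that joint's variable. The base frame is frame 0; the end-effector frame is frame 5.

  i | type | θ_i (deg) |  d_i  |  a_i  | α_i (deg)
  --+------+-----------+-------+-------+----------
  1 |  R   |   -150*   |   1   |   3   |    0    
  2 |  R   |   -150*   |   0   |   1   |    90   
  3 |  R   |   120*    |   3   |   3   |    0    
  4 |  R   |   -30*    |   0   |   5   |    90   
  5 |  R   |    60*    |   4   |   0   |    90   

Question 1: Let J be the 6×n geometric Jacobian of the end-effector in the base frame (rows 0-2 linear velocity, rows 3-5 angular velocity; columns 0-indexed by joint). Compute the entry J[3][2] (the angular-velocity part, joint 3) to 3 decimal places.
axis z_2 = (0.8660,-0.5000,0.0000); lever o_n−o_2 = (3.8481,0.6651,7.5981)
cross product → J_v[:, 2] = (-3.7990,-6.5801,2.5000)
J_ω[:, 2] = z_2
entry J[3][2] = 0.8660

0.866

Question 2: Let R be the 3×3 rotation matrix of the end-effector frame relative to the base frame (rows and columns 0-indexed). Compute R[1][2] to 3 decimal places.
0.250

End-effector z-axis (col 2 of R) = (-0.4330,0.2500,0.8660)
R[1][2] = 0.2500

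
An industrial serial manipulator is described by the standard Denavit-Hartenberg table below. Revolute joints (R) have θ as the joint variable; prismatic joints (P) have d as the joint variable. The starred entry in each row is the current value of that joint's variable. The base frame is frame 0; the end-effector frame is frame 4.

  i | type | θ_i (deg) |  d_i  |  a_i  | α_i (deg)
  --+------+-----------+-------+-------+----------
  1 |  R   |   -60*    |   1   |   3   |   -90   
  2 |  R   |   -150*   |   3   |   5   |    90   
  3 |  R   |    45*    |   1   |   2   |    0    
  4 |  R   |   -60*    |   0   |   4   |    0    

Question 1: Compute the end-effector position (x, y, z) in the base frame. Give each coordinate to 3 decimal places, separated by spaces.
-0.274 7.233 5.273

after link 1: o_1 = (1.5000, -2.5981, 1.0000)
after link 2: o_2 = (1.9330, 2.6519, 3.5000)
after link 3: o_3 = (2.2954, 4.8527, 3.3411)
after link 4: o_4 = (-0.2742, 7.2328, 5.2729)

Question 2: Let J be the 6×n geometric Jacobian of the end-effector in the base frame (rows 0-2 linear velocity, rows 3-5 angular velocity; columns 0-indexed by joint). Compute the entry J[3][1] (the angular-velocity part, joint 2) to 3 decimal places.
0.866

axis z_1 = (0.8660,0.5000,0.0000); lever o_n−o_1 = (-1.7742,9.8309,4.2729)
cross product → J_v[:, 1] = (2.1365,-3.7005,9.4009)
J_ω[:, 1] = z_1
entry J[3][1] = 0.8660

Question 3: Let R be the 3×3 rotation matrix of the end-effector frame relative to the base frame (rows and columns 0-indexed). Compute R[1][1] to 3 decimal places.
0.677

End-effector y-axis (col 1 of R) = (0.7244,0.6771,0.1294)
R[1][1] = 0.6771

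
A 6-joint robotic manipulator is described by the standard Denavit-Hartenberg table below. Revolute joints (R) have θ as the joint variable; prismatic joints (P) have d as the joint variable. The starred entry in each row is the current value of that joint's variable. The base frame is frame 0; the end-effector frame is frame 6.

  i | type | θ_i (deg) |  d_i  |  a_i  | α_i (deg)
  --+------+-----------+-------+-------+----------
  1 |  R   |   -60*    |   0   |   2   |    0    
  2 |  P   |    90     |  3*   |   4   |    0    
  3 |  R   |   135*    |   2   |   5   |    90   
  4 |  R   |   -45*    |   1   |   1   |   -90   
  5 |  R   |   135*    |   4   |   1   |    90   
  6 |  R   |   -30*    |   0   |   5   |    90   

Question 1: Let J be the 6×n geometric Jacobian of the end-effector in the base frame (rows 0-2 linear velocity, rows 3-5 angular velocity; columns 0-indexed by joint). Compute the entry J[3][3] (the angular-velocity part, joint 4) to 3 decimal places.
0.259

axis z_3 = (0.2588,0.9659,0.0000); lever o_n−o_3 = (0.1501,-2.9069,3.0186)
cross product → J_v[:, 3] = (2.9158,-0.7813,-0.8973)
J_ω[:, 3] = z_3
entry J[3][3] = 0.2588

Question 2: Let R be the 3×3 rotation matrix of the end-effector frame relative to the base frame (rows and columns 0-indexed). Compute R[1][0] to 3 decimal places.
End-effector x-axis (col 0 of R) = (0.6013,-0.7951,0.0795)
R[1][0] = -0.7951

-0.795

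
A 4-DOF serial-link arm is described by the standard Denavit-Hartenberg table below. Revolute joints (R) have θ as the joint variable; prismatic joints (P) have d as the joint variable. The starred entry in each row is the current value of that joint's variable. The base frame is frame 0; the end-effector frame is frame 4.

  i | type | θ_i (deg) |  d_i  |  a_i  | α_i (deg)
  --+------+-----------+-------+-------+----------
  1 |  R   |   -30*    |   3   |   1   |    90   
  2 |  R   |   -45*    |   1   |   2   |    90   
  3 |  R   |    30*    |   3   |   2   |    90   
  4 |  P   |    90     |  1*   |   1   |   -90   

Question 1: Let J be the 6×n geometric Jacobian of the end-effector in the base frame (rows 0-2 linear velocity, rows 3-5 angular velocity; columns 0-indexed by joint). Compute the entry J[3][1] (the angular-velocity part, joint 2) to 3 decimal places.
-0.500

axis z_1 = (-0.5000,-0.8660,0.0000); lever o_n−o_1 = (-0.4249,-1.0641,-5.8209)
cross product → J_v[:, 1] = (5.0411,-2.9105,0.1641)
J_ω[:, 1] = z_1
entry J[3][1] = -0.5000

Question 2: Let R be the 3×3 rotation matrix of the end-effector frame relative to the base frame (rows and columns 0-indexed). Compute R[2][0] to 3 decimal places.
-0.707

End-effector x-axis (col 0 of R) = (-0.6124,0.3536,-0.7071)
R[2][0] = -0.7071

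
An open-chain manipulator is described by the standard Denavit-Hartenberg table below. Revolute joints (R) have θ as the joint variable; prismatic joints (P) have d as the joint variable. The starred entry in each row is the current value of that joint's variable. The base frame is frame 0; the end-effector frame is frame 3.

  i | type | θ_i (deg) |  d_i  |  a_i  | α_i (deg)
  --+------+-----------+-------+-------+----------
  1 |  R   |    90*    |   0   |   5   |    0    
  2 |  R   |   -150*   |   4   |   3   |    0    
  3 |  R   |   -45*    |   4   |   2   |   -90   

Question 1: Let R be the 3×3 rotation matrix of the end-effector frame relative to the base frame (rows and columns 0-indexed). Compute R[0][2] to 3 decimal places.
0.966

End-effector z-axis (col 2 of R) = (0.9659,-0.2588,0.0000)
R[0][2] = 0.9659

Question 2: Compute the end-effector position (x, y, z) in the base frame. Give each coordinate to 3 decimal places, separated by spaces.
0.982 0.470 8.000

after link 1: o_1 = (0.0000, 5.0000, 0.0000)
after link 2: o_2 = (1.5000, 2.4019, 4.0000)
after link 3: o_3 = (0.9824, 0.4701, 8.0000)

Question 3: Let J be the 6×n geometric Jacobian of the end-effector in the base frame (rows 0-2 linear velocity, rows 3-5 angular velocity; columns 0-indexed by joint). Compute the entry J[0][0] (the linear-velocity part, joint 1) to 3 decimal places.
-0.470

axis z_0 = ẑ; lever o_n−o_0 = (0.9824,0.4701,8.0000)
cross product → J_v[:, 0] = (-0.4701,0.9824,0.0000)
J_ω[:, 0] = z_0
entry J[0][0] = -0.4701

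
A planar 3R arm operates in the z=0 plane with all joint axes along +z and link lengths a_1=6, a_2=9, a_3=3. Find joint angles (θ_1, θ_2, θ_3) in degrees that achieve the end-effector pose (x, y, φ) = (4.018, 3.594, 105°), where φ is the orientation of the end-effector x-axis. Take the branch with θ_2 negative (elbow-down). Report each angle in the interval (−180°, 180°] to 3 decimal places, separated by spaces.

119.997 -149.998 135.001

wrist centre = target − a_3·(cos φ, sin φ) = (4.7945, 0.6962)
cos θ_2 = (23.4715−6²−9²)/(2·6·9) = -0.8660; θ_2 = -149.9976° (elbow-down)
β = atan2(0.6962,4.7945) = 8.2624°; ψ = atan2(-4.5003,-1.7940) = -111.7345°
θ_1 = β − ψ = 119.9969°
θ_3 = φ − θ_1 − θ_2 = 135.0007° (wrapped to (-180°,180°])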